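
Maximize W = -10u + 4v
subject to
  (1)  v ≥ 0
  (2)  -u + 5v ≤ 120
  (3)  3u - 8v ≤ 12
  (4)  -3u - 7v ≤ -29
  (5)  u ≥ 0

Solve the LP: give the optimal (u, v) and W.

u = 0, v = 24, maximum W = 96

Feasible corners and W = -10u + 4v:
  (1020/7, 372/7) → W = -8712/7
  (0, 24) → W = 96
  (316/45, 17/15) → W = -2956/45
  (0, 29/7) → W = 116/7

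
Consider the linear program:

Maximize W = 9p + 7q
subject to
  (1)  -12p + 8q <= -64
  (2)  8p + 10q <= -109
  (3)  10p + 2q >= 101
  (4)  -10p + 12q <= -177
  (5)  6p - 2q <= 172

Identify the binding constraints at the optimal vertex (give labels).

Vertices and W = 9p + 7q:
  (307/21, -949/42) → W = -1117/42
  (751/38, -1015/38) → W = -173/19
  (273/16, -557/16) → W = -721/8

The maximum is at (751/38, -1015/38). Substituting into each constraint, equality holds for (2) and (5); the remaining constraints have slack.

(2) and (5)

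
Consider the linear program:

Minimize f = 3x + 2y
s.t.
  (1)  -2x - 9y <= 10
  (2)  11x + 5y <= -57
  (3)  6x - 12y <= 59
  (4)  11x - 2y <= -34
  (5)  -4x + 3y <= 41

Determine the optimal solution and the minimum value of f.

x = -19/2, y = 1, minimum f = -53/2

Extreme points and f = 3x + 2y:
  (-463/89, 4/89) → f = -1381/89
  (-19/2, 1) → f = -53/2
  (-376/53, 223/53) → f = -682/53

The binding constraints are -2x - 9y = 10 and -4x + 3y = 41.
Solving simultaneously gives x = -19/2, y = 1.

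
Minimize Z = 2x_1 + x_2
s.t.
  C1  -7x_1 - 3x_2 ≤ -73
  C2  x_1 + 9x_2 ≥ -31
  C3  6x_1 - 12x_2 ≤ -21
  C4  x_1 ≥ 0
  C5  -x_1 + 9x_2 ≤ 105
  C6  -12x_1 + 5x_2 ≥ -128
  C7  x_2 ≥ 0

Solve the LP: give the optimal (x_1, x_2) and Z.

Extreme points and Z = 2x_1 + x_2:
  (271/34, 195/34) → Z = 737/34
  (57/11, 404/33) → Z = 746/33
  (547/38, 170/19) → Z = 717/19
  (1677/103, 1388/103) → Z = 4742/103

x_1 = 271/34, x_2 = 195/34, minimum Z = 737/34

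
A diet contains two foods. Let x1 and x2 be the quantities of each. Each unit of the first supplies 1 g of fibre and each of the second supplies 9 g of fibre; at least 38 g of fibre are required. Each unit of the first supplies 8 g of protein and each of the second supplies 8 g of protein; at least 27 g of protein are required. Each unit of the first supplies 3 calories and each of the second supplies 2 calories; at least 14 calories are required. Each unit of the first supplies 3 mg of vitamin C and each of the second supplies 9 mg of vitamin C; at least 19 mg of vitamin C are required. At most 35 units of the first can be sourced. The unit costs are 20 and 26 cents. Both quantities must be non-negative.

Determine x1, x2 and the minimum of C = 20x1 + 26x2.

Extreme points and C = 20x1 + 26x2:
  (0, 7) → C = 182
  (2, 4) → C = 144
  (35, 1/3) → C = 2126/3
The feasible region is unbounded (it extends along (0, 1)), but C strictly increases along every unbounded feasible direction, so there is no improving ray and the minimum is attained at a vertex.

x1 = 2, x2 = 4, minimum C = 144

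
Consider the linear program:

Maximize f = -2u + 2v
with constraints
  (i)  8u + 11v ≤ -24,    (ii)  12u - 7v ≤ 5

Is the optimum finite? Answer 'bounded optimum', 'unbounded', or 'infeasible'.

From the feasible point (-113/188, -82/47), moving in the direction (-11, 8) keeps every constraint satisfied while f increases without bound.

unbounded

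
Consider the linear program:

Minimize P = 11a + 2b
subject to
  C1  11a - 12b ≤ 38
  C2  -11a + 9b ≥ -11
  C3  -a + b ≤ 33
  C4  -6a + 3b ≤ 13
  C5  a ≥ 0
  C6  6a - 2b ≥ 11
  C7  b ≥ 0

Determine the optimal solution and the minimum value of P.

Vertices and P = 11a + 2b:
  (154, 187) → P = 2068
  (77/32, 55/32) → P = 957/32
  (86/3, 185/3) → P = 1316/3
  (59/6, 24) → P = 937/6

At the optimal vertex, -11a + 9b = -11 and 6a - 2b = 11.
Solving simultaneously gives a = 77/32, b = 55/32.

a = 77/32, b = 55/32, minimum P = 957/32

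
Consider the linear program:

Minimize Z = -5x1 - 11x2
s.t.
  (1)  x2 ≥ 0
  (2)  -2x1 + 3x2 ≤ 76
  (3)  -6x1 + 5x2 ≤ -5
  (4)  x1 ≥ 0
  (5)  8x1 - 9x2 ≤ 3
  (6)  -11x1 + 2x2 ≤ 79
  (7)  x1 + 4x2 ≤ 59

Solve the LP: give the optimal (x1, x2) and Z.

x1 = 543/41, x2 = 469/41, minimum Z = -7874/41

Extreme points and Z = -5x1 - 11x2:
  (15/7, 11/7) → Z = -28
  (315/29, 349/29) → Z = -5414/29
  (543/41, 469/41) → Z = -7874/41

At the optimal vertex, 8x1 - 9x2 = 3 and x1 + 4x2 = 59.
Solving simultaneously gives x1 = 543/41, x2 = 469/41.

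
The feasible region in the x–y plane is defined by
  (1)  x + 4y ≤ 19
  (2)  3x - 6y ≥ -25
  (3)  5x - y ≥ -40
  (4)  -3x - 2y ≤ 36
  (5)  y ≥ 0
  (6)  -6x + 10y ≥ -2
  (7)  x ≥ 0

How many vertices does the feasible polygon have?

5

Of the 21 pairwise boundary intersections, those satisfying every inequality are:
  (7/9, 41/9)
  (99/17, 56/17)
  (0, 25/6)
  (1/3, 0)
  (0, 0)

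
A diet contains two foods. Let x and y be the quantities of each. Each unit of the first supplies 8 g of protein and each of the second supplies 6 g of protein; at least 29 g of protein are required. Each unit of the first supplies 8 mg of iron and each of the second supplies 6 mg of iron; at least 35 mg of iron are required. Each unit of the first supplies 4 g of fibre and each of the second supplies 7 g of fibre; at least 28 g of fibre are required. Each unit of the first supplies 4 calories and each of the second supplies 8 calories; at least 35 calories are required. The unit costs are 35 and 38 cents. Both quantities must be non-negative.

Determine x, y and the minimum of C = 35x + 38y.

x = 7/4, y = 7/2, minimum C = 777/4

Feasible corners and C = 35x + 38y:
  (0, 35/6) → C = 665/3
  (35/4, 0) → C = 1225/4
  (7/4, 7/2) → C = 777/4
The feasible region is unbounded (it extends along (0, 1), (1, 0)), but C strictly increases along every unbounded feasible direction, so there is no improving ray and the minimum is attained at a vertex.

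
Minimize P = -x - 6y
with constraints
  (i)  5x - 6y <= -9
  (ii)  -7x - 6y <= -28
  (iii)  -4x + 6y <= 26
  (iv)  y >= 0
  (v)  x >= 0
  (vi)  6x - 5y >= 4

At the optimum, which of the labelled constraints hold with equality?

(i) and (iii)

Feasible corners and P = -x - 6y:
  (17, 47/3) → P = -111
  (69/11, 74/11) → P = -513/11
  (77/8, 43/4) → P = -593/8

The minimum is at (17, 47/3). Substituting into each constraint, equality holds for (i) and (iii); the remaining constraints have slack.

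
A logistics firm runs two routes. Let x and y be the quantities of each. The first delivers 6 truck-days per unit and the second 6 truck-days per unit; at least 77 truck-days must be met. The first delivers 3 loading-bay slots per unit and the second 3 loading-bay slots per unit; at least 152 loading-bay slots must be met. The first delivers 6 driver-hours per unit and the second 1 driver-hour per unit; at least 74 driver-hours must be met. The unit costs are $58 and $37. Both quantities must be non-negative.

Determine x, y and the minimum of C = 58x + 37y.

x = 14/3, y = 46, minimum C = 5918/3

The feasible region is unbounded (it extends along (0, 1), (1, 0)), but C strictly increases along every unbounded feasible direction, so there is no improving ray and the minimum is attained at a vertex.

The binding constraints are 3x + 3y = 152 and 6x + y = 74.
Solving simultaneously gives x = 14/3, y = 46.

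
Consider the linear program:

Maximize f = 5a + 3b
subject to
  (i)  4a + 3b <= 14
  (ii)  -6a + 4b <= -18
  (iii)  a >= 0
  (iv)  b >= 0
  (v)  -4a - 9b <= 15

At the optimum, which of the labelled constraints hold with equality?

(i) and (iv)

Feasible corners and f = 5a + 3b:
  (55/17, 6/17) → f = 293/17
  (7/2, 0) → f = 35/2
  (3, 0) → f = 15

The maximum is at (7/2, 0). Substituting into each constraint, equality holds for (i) and (iv); the remaining constraints have slack.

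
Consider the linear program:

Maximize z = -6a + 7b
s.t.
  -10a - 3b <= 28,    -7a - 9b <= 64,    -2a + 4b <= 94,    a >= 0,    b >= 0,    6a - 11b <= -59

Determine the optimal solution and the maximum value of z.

a = 0, b = 47/2, maximum z = 329/2

Feasible corners and z = -6a + 7b:
  (0, 47/2) → z = 329/2
  (399, 223) → z = -833
  (0, 59/11) → z = 413/11

The binding constraints are -2a + 4b = 94 and a = 0.
Solving simultaneously gives a = 0, b = 47/2.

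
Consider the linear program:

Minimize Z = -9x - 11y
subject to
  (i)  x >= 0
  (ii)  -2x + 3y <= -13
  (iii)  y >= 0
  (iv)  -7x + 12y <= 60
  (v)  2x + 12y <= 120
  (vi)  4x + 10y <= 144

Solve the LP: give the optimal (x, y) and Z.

Vertices and Z = -9x - 11y:
  (13/2, 0) → Z = -117/2
  (86/5, 107/15) → Z = -3499/15
  (36, 0) → Z = -324
  (132/7, 48/7) → Z = -1716/7

The optimum lies where y = 0 and 4x + 10y = 144.
Solving simultaneously gives x = 36, y = 0.

x = 36, y = 0, minimum Z = -324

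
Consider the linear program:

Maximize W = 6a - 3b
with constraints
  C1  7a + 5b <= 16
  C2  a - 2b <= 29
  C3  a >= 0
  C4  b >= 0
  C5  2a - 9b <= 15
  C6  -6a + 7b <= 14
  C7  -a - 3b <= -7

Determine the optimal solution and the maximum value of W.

Extreme points and W = 6a - 3b:
  (42/79, 194/79) → W = -330/79
  (13/16, 33/16) → W = -21/16
  (7/25, 56/25) → W = -126/25

At the optimal vertex, 7a + 5b = 16 and -a - 3b = -7.
Solving simultaneously gives a = 13/16, b = 33/16.

a = 13/16, b = 33/16, maximum W = -21/16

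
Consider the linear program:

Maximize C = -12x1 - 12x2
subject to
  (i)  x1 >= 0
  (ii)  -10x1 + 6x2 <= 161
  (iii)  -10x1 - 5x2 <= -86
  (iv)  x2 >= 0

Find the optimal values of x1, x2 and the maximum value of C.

x1 = 43/5, x2 = 0, maximum C = -516/5

Extreme points and C = -12x1 - 12x2:
  (0, 161/6) → C = -322
  (0, 86/5) → C = -1032/5
  (43/5, 0) → C = -516/5
The feasible region is unbounded (it extends along (3, 5), (1, 0)), but C strictly decreases along every unbounded feasible direction, so there is no improving ray and the maximum is attained at a vertex.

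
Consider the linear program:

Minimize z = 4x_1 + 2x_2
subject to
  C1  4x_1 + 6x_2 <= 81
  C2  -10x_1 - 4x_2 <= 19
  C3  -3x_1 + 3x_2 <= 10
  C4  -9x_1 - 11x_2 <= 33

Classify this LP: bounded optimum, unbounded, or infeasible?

Corner points and z = 4x_1 + 2x_2:
  (61/10, 283/30) → z = 649/15
  (-97/42, 43/42) → z = -151/21
  (-77/74, -159/74) → z = -313/37
The feasible region has finitely many vertices and no improving ray; the minimum is -313/37 at (-77/74, -159/74).

bounded optimum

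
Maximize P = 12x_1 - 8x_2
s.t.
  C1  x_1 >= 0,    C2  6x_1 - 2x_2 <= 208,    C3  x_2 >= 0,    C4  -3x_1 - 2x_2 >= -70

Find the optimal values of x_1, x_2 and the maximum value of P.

The optimum lies where x_2 = 0 and -3x_1 - 2x_2 = -70.
Solving simultaneously gives x_1 = 70/3, x_2 = 0.

x_1 = 70/3, x_2 = 0, maximum P = 280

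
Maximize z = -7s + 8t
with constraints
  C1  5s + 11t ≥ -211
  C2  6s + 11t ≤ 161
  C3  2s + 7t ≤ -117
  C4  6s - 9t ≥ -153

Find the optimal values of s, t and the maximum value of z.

s = -190/13, t = -163/13, maximum z = 2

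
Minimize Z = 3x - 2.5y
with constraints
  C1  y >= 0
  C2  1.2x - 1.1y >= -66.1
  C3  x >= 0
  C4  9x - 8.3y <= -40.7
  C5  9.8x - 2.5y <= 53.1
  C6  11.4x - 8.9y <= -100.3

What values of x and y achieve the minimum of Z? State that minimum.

x = 0, y = 661/11, minimum Z = -3305/22

Corner points and Z = 3x - 2.5y:
  (0, 661/11) → Z = -3305/22
  (11183/389, 35575/389) → Z = -110777/778
  (0, 1003/89) → Z = -5015/178
  (36167/2936, 39707/1468) → Z = -45017/1468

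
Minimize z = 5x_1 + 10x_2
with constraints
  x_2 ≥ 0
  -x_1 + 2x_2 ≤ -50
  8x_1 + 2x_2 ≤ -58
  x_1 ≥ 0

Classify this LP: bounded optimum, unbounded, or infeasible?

infeasible

The boundaries x_2 = 0 and -x_1 + 2x_2 = -50 meet at (50, 0), but that point violates 8x_1 + 2x_2 ≤ -58. Every candidate vertex is excluded by some other constraint, so the feasible region is empty.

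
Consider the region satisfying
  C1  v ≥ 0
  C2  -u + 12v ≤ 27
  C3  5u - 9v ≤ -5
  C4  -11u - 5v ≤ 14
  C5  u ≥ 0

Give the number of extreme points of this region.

3

Intersecting each pair of boundary lines and keeping only the points that satisfy every inequality leaves:
  (61/17, 130/51)
  (0, 9/4)
  (0, 5/9)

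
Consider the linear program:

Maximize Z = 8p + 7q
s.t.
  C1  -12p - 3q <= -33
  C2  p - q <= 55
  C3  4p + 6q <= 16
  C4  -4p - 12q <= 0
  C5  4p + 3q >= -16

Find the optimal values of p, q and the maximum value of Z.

Corner points and Z = 8p + 7q:
  (5/2, 1) → Z = 27
  (3, -1) → Z = 17
  (8, -8/3) → Z = 136/3

The optimum lies where 4p + 6q = 16 and -4p - 12q = 0.
Solving simultaneously gives p = 8, q = -8/3.

p = 8, q = -8/3, maximum Z = 136/3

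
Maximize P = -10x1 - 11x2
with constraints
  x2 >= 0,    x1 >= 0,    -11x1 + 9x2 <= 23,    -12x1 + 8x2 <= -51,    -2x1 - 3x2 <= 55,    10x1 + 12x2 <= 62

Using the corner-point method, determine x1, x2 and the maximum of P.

Corner points and P = -10x1 - 11x2:
  (17/4, 0) → P = -85/2
  (31/5, 0) → P = -62
  (277/56, 117/112) → P = -6827/112

The binding constraints are x2 = 0 and -12x1 + 8x2 = -51.
Solving simultaneously gives x1 = 17/4, x2 = 0.

x1 = 17/4, x2 = 0, maximum P = -85/2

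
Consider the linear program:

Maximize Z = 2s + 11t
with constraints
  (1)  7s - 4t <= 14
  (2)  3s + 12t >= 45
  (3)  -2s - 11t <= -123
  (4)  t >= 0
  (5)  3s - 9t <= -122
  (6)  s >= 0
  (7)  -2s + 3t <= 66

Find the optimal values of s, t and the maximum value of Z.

Feasible corners and Z = 2s + 11t:
  (614/51, 896/51) → Z = 652/3
  (306/13, 490/13) → Z = 6002/13
  (0, 122/9) → Z = 1342/9
  (0, 22) → Z = 242

s = 306/13, t = 490/13, maximum Z = 6002/13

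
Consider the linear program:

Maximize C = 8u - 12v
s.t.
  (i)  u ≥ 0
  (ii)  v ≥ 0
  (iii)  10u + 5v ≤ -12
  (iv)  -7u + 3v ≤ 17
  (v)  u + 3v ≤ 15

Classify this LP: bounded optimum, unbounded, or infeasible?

The boundaries u = 0 and v = 0 meet at (0, 0), but that point violates 10u + 5v ≤ -12. Every candidate vertex is excluded by some other constraint, so the feasible region is empty.

infeasible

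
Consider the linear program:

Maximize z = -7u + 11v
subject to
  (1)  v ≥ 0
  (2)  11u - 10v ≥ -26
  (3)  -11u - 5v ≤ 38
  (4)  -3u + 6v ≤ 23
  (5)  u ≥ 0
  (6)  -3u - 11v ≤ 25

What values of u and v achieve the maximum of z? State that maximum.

u = 37/18, v = 175/36, maximum z = 469/12

Corner points and z = -7u + 11v:
  (0, 0) → z = 0
  (37/18, 175/36) → z = 469/12
  (0, 13/5) → z = 143/5
The feasible region is unbounded (it extends along (1, 0), (2, 1)), but z strictly decreases along every unbounded feasible direction, so there is no improving ray and the maximum is attained at a vertex.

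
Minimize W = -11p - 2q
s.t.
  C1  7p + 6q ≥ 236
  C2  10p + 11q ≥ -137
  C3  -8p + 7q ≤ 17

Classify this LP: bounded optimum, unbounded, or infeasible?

From the feasible point (3418/17, -3319/17), moving in the direction (11, -10) keeps every constraint satisfied while W decreases without bound.

unbounded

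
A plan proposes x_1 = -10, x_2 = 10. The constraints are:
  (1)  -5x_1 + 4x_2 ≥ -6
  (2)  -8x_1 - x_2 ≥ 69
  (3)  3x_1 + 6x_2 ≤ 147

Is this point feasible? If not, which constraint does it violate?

feasible

(1): 90 ≥ -6 ✓
(2): 70 ≥ 69 ✓
(3): 30 ≤ 147 ✓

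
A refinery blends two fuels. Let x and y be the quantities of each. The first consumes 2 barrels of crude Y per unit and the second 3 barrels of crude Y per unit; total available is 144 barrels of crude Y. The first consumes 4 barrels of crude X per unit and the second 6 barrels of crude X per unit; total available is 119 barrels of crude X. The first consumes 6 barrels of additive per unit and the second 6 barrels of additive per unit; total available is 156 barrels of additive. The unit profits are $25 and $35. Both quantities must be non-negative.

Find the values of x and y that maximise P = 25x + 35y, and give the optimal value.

x = 37/2, y = 15/2, maximum P = 725

Corner points and P = 25x + 35y:
  (0, 0) → P = 0
  (0, 119/6) → P = 4165/6
  (26, 0) → P = 650
  (37/2, 15/2) → P = 725

The optimum lies where 4x + 6y = 119 and 6x + 6y = 156.
Solving simultaneously gives x = 37/2, y = 15/2.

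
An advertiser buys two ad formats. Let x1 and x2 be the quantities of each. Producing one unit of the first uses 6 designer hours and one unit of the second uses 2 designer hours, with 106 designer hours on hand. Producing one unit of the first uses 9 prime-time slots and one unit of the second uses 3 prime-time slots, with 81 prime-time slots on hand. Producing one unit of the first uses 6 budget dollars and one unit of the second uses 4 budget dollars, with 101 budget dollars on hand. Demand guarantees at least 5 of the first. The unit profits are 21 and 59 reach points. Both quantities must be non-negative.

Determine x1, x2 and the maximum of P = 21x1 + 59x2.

x1 = 5, x2 = 12, maximum P = 813

Feasible corners and P = 21x1 + 59x2:
  (9, 0) → P = 189
  (5, 0) → P = 105
  (5, 12) → P = 813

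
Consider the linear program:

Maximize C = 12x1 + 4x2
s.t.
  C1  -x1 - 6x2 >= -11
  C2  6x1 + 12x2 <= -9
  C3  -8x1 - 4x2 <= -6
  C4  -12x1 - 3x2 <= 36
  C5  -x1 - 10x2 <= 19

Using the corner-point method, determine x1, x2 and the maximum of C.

Feasible corners and C = 12x1 + 4x2:
  (3/2, -3/2) → C = 12
  (23/8, -35/16) → C = 103/4
  (34/19, -79/38) → C = 250/19

The optimum lies where 6x1 + 12x2 = -9 and -x1 - 10x2 = 19.
Solving simultaneously gives x1 = 23/8, x2 = -35/16.

x1 = 23/8, x2 = -35/16, maximum C = 103/4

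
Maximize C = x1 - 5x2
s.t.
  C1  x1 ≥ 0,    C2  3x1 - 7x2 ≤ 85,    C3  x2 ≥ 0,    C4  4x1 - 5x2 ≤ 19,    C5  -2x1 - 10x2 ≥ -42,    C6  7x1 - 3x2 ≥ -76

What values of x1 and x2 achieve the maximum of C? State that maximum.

x1 = 19/4, x2 = 0, maximum C = 19/4

Vertices and C = x1 - 5x2:
  (0, 0) → C = 0
  (0, 21/5) → C = -21
  (19/4, 0) → C = 19/4
  (8, 13/5) → C = -5

At the optimal vertex, x2 = 0 and 4x1 - 5x2 = 19.
Solving simultaneously gives x1 = 19/4, x2 = 0.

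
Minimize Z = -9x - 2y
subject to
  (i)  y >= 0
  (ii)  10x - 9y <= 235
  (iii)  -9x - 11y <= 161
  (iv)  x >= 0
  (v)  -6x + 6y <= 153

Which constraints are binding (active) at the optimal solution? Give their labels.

Vertices and Z = -9x - 2y:
  (47/2, 0) → Z = -423/2
  (0, 0) → Z = 0
  (929/2, 490) → Z = -10321/2
  (0, 51/2) → Z = -51

The minimum is at (929/2, 490). Substituting into each constraint, equality holds for (ii) and (v); the remaining constraints have slack.

(ii) and (v)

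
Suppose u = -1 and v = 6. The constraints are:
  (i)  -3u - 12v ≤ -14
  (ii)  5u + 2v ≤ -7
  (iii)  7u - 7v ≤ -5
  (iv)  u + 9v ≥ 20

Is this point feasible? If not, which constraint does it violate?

not feasible — violates (ii)

Constraint (ii): 5u + 2v = 7, which is not ≤ -7. All other constraints are satisfied.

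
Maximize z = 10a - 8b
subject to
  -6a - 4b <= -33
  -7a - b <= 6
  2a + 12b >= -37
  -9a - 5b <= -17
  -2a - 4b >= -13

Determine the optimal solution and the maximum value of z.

a = 19, b = -25/4, maximum z = 240

Feasible corners and z = 10a - 8b:
  (17/2, -9/2) → z = 121
  (5, 3/4) → z = 44
  (19, -25/4) → z = 240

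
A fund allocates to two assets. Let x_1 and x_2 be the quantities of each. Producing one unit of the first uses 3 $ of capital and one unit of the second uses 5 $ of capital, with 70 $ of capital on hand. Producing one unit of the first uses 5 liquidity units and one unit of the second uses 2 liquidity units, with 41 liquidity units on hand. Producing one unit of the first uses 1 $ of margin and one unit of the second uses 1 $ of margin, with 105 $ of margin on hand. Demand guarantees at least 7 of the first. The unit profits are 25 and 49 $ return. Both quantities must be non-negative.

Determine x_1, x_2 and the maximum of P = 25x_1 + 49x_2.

x_1 = 7, x_2 = 3, maximum P = 322

Corner points and P = 25x_1 + 49x_2:
  (41/5, 0) → P = 205
  (7, 0) → P = 175
  (7, 3) → P = 322

At the optimal vertex, 5x_1 + 2x_2 = 41 and x_1 = 7.
Solving simultaneously gives x_1 = 7, x_2 = 3.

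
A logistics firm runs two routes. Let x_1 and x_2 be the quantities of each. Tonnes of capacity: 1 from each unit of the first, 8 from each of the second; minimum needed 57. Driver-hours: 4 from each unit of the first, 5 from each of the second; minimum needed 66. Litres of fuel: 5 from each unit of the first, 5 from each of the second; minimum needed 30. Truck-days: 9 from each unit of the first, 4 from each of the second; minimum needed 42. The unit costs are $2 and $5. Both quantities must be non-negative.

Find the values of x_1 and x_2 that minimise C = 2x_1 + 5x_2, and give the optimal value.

Extreme points and C = 2x_1 + 5x_2:
  (0, 66/5) → C = 66
  (57, 0) → C = 114
  (9, 6) → C = 48
The feasible region is unbounded (it extends along (0, 1), (1, 0)), but C strictly increases along every unbounded feasible direction, so there is no improving ray and the minimum is attained at a vertex.

x_1 = 9, x_2 = 6, minimum C = 48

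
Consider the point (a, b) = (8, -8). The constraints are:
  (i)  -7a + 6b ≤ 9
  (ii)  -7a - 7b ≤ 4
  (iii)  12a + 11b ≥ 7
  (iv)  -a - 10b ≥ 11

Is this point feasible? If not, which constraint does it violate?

feasible

(i): -104 ≤ 9 ✓
(ii): 0 ≤ 4 ✓
(iii): 8 ≥ 7 ✓
(iv): 72 ≥ 11 ✓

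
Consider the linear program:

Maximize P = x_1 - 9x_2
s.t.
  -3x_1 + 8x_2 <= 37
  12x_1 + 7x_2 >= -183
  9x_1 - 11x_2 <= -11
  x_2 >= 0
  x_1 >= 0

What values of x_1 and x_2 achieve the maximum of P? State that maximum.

Corner points and P = x_1 - 9x_2:
  (319/39, 100/13) → P = -2381/39
  (0, 37/8) → P = -333/8
  (0, 1) → P = -9

At the optimal vertex, 9x_1 - 11x_2 = -11 and x_1 = 0.
Solving simultaneously gives x_1 = 0, x_2 = 1.

x_1 = 0, x_2 = 1, maximum P = -9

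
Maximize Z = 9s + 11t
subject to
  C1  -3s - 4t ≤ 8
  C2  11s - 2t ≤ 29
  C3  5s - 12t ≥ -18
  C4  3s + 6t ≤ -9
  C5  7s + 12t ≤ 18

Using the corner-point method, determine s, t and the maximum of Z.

s = 13/6, t = -31/12, maximum Z = -107/12

Feasible corners and Z = 9s + 11t:
  (2, -7/2) → Z = -41/2
  (-2, -1/2) → Z = -47/2
  (13/6, -31/12) → Z = -107/12

At the optimal vertex, 11s - 2t = 29 and 3s + 6t = -9.
Solving simultaneously gives s = 13/6, t = -31/12.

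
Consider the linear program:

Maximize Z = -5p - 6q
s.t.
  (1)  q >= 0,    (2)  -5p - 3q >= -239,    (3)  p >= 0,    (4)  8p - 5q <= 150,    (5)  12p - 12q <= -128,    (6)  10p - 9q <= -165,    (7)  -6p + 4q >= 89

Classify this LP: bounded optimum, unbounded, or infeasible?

bounded optimum

Corner points and Z = -5p - 6q:
  (0, 239/3) → Z = -478
  (689/38, 1879/38) → Z = -14719/38
  (0, 89/4) → Z = -267/2
The feasible region has finitely many vertices and no improving ray; the maximum is -267/2 at (0, 89/4).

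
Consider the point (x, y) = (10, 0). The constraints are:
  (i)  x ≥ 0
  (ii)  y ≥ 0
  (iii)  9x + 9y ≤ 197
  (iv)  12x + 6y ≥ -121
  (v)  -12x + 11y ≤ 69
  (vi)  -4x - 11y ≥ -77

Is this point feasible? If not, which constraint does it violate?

(i): 10 ≥ 0 ✓
(ii): 0 ≥ 0 ✓
(iii): 90 ≤ 197 ✓
(iv): 120 ≥ -121 ✓
(v): -120 ≤ 69 ✓
(vi): -40 ≥ -77 ✓

feasible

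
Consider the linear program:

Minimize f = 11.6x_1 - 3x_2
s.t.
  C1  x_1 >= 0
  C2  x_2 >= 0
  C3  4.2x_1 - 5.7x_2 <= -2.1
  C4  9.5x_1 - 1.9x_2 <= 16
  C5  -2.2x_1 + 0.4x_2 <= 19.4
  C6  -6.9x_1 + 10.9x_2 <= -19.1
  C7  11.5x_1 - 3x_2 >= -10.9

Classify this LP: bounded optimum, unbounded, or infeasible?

The boundaries x_1 = 0 and 4.2x_1 - 5.7x_2 = -2.1 meet at (0, 7/19), but that point violates -6.9x_1 + 10.9x_2 ≤ -19.1. Every candidate vertex is excluded by some other constraint, so the feasible region is empty.

infeasible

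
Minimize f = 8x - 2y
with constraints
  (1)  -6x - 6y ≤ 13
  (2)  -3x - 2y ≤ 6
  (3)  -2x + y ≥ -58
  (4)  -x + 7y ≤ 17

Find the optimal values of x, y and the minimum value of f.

Corner points and f = 8x - 2y:
  (-5/3, -1/2) → f = -37/3
  (335/18, -187/9) → f = 1714/9
  (-76/23, 45/23) → f = -698/23
  (423/13, 92/13) → f = 3200/13

x = -76/23, y = 45/23, minimum f = -698/23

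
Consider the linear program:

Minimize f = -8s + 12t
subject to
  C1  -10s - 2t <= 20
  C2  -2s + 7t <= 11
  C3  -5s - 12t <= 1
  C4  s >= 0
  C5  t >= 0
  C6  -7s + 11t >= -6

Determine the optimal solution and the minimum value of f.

s = 163/27, t = 89/27, minimum f = -236/27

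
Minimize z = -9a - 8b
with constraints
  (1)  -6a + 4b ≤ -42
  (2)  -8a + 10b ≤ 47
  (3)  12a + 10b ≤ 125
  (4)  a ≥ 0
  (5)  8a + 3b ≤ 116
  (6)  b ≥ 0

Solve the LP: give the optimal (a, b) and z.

a = 230/27, b = 41/18, minimum z = -854/9

Corner points and z = -9a - 8b:
  (230/27, 41/18) → z = -854/9
  (7, 0) → z = -63
  (125/12, 0) → z = -375/4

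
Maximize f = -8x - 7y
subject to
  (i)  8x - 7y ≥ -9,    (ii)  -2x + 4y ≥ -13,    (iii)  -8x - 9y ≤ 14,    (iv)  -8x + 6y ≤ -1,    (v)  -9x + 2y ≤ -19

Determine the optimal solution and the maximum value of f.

Extreme points and f = -8x - 7y:
  (61/8, 10) → f = -131
  (25/16, -79/32) → f = 153/32
  (56/19, 143/38) → f = -1897/38
The feasible region is unbounded (it extends along (2, 1), (7, 8)), but f strictly decreases along every unbounded feasible direction, so there is no improving ray and the maximum is attained at a vertex.

x = 25/16, y = -79/32, maximum f = 153/32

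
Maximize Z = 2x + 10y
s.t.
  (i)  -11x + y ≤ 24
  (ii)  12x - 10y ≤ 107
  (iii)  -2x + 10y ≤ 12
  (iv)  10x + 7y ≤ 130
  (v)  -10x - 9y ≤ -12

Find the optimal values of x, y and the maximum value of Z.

Corner points and Z = 2x + 10y:
  (2049/184, 245/92) → Z = 4499/92
  (1083/208, -463/104) → Z = -3547/104
  (32/3, 10/3) → Z = 164/3
  (6/59, 72/59) → Z = 732/59

The binding constraints are -2x + 10y = 12 and 10x + 7y = 130.
Solving simultaneously gives x = 32/3, y = 10/3.

x = 32/3, y = 10/3, maximum Z = 164/3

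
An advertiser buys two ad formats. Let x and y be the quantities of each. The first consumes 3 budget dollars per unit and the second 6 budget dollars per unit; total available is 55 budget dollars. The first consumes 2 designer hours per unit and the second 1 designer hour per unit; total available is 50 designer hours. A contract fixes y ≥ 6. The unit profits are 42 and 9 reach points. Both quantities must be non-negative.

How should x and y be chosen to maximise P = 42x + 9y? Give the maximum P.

x = 19/3, y = 6, maximum P = 320

Feasible corners and P = 42x + 9y:
  (0, 55/6) → P = 165/2
  (0, 6) → P = 54
  (19/3, 6) → P = 320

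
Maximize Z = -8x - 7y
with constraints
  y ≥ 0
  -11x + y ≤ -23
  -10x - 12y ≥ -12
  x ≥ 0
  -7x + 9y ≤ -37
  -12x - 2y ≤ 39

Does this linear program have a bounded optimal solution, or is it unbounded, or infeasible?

infeasible

The boundaries y = 0 and -7x + 9y = -37 meet at (37/7, 0), but that point violates -10x - 12y ≥ -12. Every candidate vertex is excluded by some other constraint, so the feasible region is empty.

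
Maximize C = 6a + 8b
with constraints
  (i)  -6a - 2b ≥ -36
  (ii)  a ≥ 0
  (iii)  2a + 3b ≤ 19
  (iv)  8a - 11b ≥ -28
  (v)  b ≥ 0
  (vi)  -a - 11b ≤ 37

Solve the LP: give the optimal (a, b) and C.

a = 5, b = 3, maximum C = 54

Feasible corners and C = 6a + 8b:
  (5, 3) → C = 54
  (6, 0) → C = 36
  (0, 28/11) → C = 224/11
  (0, 0) → C = 0
  (125/46, 104/23) → C = 1207/23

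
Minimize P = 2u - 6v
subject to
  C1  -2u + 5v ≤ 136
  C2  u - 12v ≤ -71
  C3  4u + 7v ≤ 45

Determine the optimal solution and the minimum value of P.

Vertices and P = 2u - 6v:
  (-1277/19, 6/19) → P = -2590/19
  (-727/34, 317/17) → P = -2629/17
  (43/55, 329/55) → P = -1888/55

At the optimal vertex, -2u + 5v = 136 and 4u + 7v = 45.
Solving simultaneously gives u = -727/34, v = 317/17.

u = -727/34, v = 317/17, minimum P = -2629/17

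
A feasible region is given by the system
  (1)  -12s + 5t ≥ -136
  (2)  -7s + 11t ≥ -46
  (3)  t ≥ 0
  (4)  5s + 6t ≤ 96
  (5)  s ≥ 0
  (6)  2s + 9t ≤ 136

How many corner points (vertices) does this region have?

6

Of the 15 pairwise boundary intersections, those satisfying every inequality are:
  (1266/97, 400/97)
  (1296/97, 472/97)
  (46/7, 0)
  (0, 0)
  (16/11, 488/33)
  (0, 136/9)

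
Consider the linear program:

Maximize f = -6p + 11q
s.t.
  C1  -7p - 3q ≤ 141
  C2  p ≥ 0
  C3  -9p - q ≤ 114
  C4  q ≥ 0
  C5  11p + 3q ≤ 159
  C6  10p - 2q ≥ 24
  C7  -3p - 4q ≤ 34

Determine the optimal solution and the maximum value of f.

Corner points and f = -6p + 11q:
  (159/11, 0) → f = -954/11
  (12/5, 0) → f = -72/5
  (15/2, 51/2) → f = 471/2

At the optimal vertex, 11p + 3q = 159 and 10p - 2q = 24.
Solving simultaneously gives p = 15/2, q = 51/2.

p = 15/2, q = 51/2, maximum f = 471/2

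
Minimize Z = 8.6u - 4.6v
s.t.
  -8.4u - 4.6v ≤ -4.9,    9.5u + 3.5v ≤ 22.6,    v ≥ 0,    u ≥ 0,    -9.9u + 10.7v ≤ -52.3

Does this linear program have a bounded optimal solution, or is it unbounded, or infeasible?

infeasible

The boundaries -8.4u - 4.6v = -4.9 and 9.5u + 3.5v = 22.6 meet at (8681/1430, -14329/1430), but that point violates v ≥ 0. Every candidate vertex is excluded by some other constraint, so the feasible region is empty.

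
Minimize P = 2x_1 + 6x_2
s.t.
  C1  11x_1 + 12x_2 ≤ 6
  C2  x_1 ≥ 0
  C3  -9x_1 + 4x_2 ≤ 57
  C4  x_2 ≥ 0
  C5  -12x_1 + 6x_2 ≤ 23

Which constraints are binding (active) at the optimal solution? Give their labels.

Corner points and P = 2x_1 + 6x_2:
  (0, 1/2) → P = 3
  (6/11, 0) → P = 12/11
  (0, 0) → P = 0

The minimum is at (0, 0). Substituting into each constraint, equality holds for C2 and C4; the remaining constraints have slack.

C2 and C4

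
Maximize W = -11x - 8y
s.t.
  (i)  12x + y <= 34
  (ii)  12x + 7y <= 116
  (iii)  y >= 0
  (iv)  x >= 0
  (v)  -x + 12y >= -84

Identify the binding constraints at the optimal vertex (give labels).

(iii) and (iv)

Extreme points and W = -11x - 8y:
  (61/36, 41/3) → W = -4607/36
  (17/6, 0) → W = -187/6
  (0, 116/7) → W = -928/7
  (0, 0) → W = 0

The maximum is at (0, 0). Substituting into each constraint, equality holds for (iii) and (iv); the remaining constraints have slack.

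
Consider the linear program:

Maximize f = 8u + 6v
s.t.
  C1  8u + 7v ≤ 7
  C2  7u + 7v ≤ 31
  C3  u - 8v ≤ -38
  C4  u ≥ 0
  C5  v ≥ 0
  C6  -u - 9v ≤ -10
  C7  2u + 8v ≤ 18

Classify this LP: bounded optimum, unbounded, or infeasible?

The boundaries u - 8v = -38 and -u - 9v = -10 meet at (-262/17, 48/17), but that point violates u ≥ 0. Every candidate vertex is excluded by some other constraint, so the feasible region is empty.

infeasible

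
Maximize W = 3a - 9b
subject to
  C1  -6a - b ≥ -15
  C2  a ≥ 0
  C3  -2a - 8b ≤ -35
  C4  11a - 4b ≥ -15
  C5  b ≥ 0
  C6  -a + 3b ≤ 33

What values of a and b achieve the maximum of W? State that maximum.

The binding constraints are -6a - b = -15 and -2a - 8b = -35.
Solving simultaneously gives a = 85/46, b = 90/23.

a = 85/46, b = 90/23, maximum W = -1365/46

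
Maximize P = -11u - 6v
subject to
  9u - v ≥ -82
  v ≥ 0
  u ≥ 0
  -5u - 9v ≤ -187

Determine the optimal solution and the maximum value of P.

Extreme points and P = -11u - 6v:
  (0, 82) → P = -492
  (187/5, 0) → P = -2057/5
  (0, 187/9) → P = -374/3
The feasible region is unbounded (it extends along (1, 0), (1, 9)), but P strictly decreases along every unbounded feasible direction, so there is no improving ray and the maximum is attained at a vertex.

u = 0, v = 187/9, maximum P = -374/3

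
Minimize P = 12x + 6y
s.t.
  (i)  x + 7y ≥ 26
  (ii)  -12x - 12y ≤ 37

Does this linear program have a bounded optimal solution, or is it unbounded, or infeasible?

unbounded

From the feasible point (-571/72, 349/72), moving in the direction (-12, 12) keeps every constraint satisfied while P decreases without bound.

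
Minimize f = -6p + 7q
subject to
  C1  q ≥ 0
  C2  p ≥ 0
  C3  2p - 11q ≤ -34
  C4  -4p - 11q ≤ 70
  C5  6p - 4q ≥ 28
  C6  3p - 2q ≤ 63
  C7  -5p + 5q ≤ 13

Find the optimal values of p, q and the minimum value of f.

Extreme points and f = -6p + 7q:
  (222/29, 130/29) → f = -422/29
  (761/29, 228/29) → f = -2970/29
  (96/5, 109/5) → f = 187/5
  (341/5, 354/5) → f = 432/5

p = 761/29, q = 228/29, minimum f = -2970/29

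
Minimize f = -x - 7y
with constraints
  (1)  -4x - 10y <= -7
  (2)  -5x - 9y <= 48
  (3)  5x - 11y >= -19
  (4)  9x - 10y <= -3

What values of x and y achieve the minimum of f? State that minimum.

Feasible corners and f = -x - 7y:
  (-113/94, 111/94) → f = -332/47
  (4/13, 15/26) → f = -113/26
  (157/49, 156/49) → f = -1249/49

x = 157/49, y = 156/49, minimum f = -1249/49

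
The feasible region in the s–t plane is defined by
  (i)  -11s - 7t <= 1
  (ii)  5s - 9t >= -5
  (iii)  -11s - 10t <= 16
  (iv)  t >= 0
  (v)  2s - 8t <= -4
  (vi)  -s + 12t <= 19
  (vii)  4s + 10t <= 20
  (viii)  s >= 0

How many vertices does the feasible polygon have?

4

The feasible vertices (each the meet of two boundaries and inside every other half-plane) are:
  (65/43, 60/43)
  (0, 5/9)
  (30/13, 14/13)
  (0, 1/2)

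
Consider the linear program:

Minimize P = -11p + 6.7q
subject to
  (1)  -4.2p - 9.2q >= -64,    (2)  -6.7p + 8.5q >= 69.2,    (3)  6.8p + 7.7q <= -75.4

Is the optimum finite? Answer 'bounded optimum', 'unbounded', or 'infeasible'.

bounded optimum

Feasible corners and P = -11p + 6.7q:
  (-59324/1511, 37594/1511) → P = 4522219/7555
  (-117374/10939, -3462/10939) → P = 6339593/54695
The feasible region has finitely many vertices and no improving ray; the minimum is 6339593/54695 at (-117374/10939, -3462/10939).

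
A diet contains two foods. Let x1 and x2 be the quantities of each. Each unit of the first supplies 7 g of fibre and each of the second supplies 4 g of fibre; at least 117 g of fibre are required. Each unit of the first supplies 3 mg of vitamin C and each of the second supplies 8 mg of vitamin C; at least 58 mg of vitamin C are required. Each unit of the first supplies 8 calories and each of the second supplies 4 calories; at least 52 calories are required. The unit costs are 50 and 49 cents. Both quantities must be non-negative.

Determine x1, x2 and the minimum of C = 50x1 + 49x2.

x1 = 16, x2 = 5/4, minimum C = 3445/4

Vertices and C = 50x1 + 49x2:
  (0, 117/4) → C = 5733/4
  (58/3, 0) → C = 2900/3
  (16, 5/4) → C = 3445/4
The feasible region is unbounded (it extends along (0, 1), (1, 0)), but C strictly increases along every unbounded feasible direction, so there is no improving ray and the minimum is attained at a vertex.

At the optimal vertex, 7x1 + 4x2 = 117 and 3x1 + 8x2 = 58.
Solving simultaneously gives x1 = 16, x2 = 5/4.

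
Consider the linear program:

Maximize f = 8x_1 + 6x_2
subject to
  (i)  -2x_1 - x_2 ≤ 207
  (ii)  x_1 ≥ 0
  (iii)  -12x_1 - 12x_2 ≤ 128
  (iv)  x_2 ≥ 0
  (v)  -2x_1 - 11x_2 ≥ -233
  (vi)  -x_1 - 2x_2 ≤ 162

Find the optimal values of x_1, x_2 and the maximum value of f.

x_1 = 233/2, x_2 = 0, maximum f = 932

Vertices and f = 8x_1 + 6x_2:
  (0, 0) → f = 0
  (0, 233/11) → f = 1398/11
  (233/2, 0) → f = 932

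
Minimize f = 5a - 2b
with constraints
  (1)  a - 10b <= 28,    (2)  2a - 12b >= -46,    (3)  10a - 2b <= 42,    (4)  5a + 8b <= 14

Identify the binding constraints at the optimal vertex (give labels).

(1) and (2)

Corner points and f = 5a - 2b:
  (-199/2, -51/4) → f = -472
  (26/7, -17/7) → f = 164/7
  (-50/19, 129/38) → f = -379/19
  (182/45, -7/9) → f = 196/9

The minimum is at (-199/2, -51/4). Substituting into each constraint, equality holds for (1) and (2); the remaining constraints have slack.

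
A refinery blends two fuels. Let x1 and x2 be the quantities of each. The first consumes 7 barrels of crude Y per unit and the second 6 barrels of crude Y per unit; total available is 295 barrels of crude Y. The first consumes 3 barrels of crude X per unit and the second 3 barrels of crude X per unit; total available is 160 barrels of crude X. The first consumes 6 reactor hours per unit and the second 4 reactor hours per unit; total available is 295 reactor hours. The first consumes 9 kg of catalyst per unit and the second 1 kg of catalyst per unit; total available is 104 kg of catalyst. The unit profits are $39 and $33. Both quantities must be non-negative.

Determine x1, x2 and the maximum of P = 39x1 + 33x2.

Extreme points and P = 39x1 + 33x2:
  (0, 0) → P = 0
  (0, 295/6) → P = 3245/2
  (104/9, 0) → P = 1352/3
  (7, 41) → P = 1626

The binding constraints are 7x1 + 6x2 = 295 and 9x1 + x2 = 104.
Solving simultaneously gives x1 = 7, x2 = 41.

x1 = 7, x2 = 41, maximum P = 1626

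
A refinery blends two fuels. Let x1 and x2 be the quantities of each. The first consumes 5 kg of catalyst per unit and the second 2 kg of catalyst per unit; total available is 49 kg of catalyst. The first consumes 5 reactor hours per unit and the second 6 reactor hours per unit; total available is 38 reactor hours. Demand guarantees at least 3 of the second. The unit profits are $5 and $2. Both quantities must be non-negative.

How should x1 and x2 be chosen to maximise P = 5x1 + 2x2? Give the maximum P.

Vertices and P = 5x1 + 2x2:
  (0, 19/3) → P = 38/3
  (0, 3) → P = 6
  (4, 3) → P = 26

The binding constraints are 5x1 + 6x2 = 38 and x2 = 3.
Solving simultaneously gives x1 = 4, x2 = 3.

x1 = 4, x2 = 3, maximum P = 26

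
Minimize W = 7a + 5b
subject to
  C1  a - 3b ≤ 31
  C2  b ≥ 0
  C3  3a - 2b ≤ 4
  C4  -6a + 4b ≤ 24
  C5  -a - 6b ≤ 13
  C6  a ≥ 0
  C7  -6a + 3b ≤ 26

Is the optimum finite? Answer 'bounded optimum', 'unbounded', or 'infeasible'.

Corner points and W = 7a + 5b:
  (4/3, 0) → W = 28/3
  (0, 0) → W = 0
  (0, 6) → W = 30
The feasible region has finitely many vertices and no improving ray; the minimum is 0 at (0, 0).

bounded optimum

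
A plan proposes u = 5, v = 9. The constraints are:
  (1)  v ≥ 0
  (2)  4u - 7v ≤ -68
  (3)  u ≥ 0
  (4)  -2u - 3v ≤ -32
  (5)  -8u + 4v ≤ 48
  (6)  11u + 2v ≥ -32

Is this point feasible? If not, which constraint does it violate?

not feasible — violates (2)

Constraint (2): 4u - 7v = -43, which is not ≤ -68. All other constraints are satisfied.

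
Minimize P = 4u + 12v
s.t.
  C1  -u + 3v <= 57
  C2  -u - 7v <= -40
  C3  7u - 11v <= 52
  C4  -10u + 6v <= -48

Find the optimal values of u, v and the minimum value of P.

u = 144/19, v = 88/19, minimum P = 1632/19

Vertices and P = 4u + 12v:
  (783/10, 451/10) → P = 4272/5
  (81/4, 103/4) → P = 390
  (67/5, 19/5) → P = 496/5
  (144/19, 88/19) → P = 1632/19

The optimum lies where -u - 7v = -40 and -10u + 6v = -48.
Solving simultaneously gives u = 144/19, v = 88/19.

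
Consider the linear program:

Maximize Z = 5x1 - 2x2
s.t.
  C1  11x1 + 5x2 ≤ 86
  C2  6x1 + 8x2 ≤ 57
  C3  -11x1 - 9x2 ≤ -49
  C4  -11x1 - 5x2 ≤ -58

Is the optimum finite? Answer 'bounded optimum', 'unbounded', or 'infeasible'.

bounded optimum

Extreme points and Z = 5x1 - 2x2:
  (403/58, 111/58) → Z = 1793/58
  (529/44, -37/4) → Z = 3459/44
  (179/58, 279/58) → Z = 337/58
  (277/44, -9/4) → Z = 1583/44
The feasible region has finitely many vertices and no improving ray; the maximum is 3459/44 at (529/44, -37/4).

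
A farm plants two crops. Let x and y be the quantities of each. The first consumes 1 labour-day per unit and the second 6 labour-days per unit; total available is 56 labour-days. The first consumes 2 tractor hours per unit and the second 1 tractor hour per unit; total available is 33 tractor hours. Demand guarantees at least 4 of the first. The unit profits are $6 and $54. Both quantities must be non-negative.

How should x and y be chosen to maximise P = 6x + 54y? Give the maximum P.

Corner points and P = 6x + 54y:
  (33/2, 0) → P = 99
  (4, 0) → P = 24
  (142/11, 79/11) → P = 5118/11
  (4, 26/3) → P = 492

The optimum lies where x + 6y = 56 and x = 4.
Solving simultaneously gives x = 4, y = 26/3.

x = 4, y = 26/3, maximum P = 492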